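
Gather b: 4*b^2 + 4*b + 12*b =4*b^2 + 16*b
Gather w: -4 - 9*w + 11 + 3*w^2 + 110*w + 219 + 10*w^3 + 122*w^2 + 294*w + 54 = 10*w^3 + 125*w^2 + 395*w + 280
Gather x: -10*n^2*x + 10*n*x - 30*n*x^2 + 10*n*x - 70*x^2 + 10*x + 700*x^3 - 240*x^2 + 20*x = 700*x^3 + x^2*(-30*n - 310) + x*(-10*n^2 + 20*n + 30)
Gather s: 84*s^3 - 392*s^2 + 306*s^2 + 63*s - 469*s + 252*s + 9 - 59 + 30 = 84*s^3 - 86*s^2 - 154*s - 20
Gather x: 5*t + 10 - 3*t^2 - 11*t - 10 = -3*t^2 - 6*t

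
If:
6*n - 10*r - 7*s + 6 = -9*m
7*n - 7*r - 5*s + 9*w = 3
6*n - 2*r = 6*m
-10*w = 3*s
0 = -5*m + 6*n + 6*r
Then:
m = -576/601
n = -552/601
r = 72/601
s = -5610/4207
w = 1683/4207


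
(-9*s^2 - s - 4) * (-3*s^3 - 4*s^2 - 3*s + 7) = 27*s^5 + 39*s^4 + 43*s^3 - 44*s^2 + 5*s - 28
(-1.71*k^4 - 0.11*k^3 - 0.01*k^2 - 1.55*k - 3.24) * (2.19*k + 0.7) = -3.7449*k^5 - 1.4379*k^4 - 0.0989*k^3 - 3.4015*k^2 - 8.1806*k - 2.268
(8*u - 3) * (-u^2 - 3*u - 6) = -8*u^3 - 21*u^2 - 39*u + 18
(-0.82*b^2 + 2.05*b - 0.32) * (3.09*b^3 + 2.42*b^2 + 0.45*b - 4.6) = -2.5338*b^5 + 4.3501*b^4 + 3.6032*b^3 + 3.9201*b^2 - 9.574*b + 1.472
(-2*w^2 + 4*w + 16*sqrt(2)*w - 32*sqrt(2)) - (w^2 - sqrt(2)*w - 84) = -3*w^2 + 4*w + 17*sqrt(2)*w - 32*sqrt(2) + 84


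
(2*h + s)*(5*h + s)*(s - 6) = 10*h^2*s - 60*h^2 + 7*h*s^2 - 42*h*s + s^3 - 6*s^2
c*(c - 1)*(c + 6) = c^3 + 5*c^2 - 6*c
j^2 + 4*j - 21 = (j - 3)*(j + 7)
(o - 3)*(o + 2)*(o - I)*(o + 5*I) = o^4 - o^3 + 4*I*o^3 - o^2 - 4*I*o^2 - 5*o - 24*I*o - 30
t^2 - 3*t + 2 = (t - 2)*(t - 1)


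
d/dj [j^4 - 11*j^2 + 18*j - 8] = 4*j^3 - 22*j + 18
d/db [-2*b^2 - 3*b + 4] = -4*b - 3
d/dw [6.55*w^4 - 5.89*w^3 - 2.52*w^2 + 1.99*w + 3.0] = 26.2*w^3 - 17.67*w^2 - 5.04*w + 1.99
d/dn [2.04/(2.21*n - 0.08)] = -4.5084/(2.21*n - 0.08)^2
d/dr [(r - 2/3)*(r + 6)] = 2*r + 16/3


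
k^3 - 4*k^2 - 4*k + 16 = (k - 4)*(k - 2)*(k + 2)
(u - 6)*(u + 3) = u^2 - 3*u - 18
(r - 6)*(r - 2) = r^2 - 8*r + 12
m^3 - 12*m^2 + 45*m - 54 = (m - 6)*(m - 3)^2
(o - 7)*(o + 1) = o^2 - 6*o - 7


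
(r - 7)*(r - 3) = r^2 - 10*r + 21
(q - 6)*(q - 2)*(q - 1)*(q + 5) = q^4 - 4*q^3 - 25*q^2 + 88*q - 60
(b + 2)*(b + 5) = b^2 + 7*b + 10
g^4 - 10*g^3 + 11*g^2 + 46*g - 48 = (g - 8)*(g - 3)*(g - 1)*(g + 2)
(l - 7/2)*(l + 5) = l^2 + 3*l/2 - 35/2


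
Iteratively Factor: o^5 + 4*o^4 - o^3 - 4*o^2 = (o + 1)*(o^4 + 3*o^3 - 4*o^2) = o*(o + 1)*(o^3 + 3*o^2 - 4*o) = o*(o + 1)*(o + 4)*(o^2 - o) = o*(o - 1)*(o + 1)*(o + 4)*(o)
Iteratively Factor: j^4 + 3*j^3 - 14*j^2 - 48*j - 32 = (j + 2)*(j^3 + j^2 - 16*j - 16) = (j + 2)*(j + 4)*(j^2 - 3*j - 4) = (j + 1)*(j + 2)*(j + 4)*(j - 4)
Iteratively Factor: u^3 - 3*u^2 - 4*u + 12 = (u - 2)*(u^2 - u - 6) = (u - 3)*(u - 2)*(u + 2)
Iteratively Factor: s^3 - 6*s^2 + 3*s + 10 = (s - 5)*(s^2 - s - 2) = (s - 5)*(s + 1)*(s - 2)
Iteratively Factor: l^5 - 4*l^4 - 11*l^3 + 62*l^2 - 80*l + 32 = (l - 2)*(l^4 - 2*l^3 - 15*l^2 + 32*l - 16) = (l - 4)*(l - 2)*(l^3 + 2*l^2 - 7*l + 4) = (l - 4)*(l - 2)*(l - 1)*(l^2 + 3*l - 4) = (l - 4)*(l - 2)*(l - 1)^2*(l + 4)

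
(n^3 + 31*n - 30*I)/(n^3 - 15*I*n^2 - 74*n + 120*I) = (n^2 + 5*I*n + 6)/(n^2 - 10*I*n - 24)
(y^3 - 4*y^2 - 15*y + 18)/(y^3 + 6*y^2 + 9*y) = (y^2 - 7*y + 6)/(y*(y + 3))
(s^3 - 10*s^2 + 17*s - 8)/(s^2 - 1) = (s^2 - 9*s + 8)/(s + 1)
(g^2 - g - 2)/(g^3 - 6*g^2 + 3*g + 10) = 1/(g - 5)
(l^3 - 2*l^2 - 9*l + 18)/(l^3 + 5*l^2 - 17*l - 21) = (l^2 + l - 6)/(l^2 + 8*l + 7)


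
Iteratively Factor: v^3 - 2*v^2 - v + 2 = (v - 2)*(v^2 - 1) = (v - 2)*(v + 1)*(v - 1)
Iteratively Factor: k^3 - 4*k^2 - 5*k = (k + 1)*(k^2 - 5*k) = (k - 5)*(k + 1)*(k)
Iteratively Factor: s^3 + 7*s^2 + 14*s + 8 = (s + 2)*(s^2 + 5*s + 4) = (s + 1)*(s + 2)*(s + 4)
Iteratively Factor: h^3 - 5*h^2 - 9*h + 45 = (h - 5)*(h^2 - 9) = (h - 5)*(h + 3)*(h - 3)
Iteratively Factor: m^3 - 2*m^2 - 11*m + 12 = (m - 4)*(m^2 + 2*m - 3) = (m - 4)*(m + 3)*(m - 1)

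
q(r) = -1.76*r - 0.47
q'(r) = -1.76000000000000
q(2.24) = -4.41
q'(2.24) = -1.76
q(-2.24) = 3.47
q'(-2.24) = -1.76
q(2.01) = -4.01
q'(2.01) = -1.76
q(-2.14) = 3.30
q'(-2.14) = -1.76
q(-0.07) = -0.35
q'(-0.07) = -1.76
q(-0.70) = 0.76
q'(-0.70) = -1.76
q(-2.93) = 4.69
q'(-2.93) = -1.76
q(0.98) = -2.19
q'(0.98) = -1.76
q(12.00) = -21.59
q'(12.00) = -1.76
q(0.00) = -0.47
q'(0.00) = -1.76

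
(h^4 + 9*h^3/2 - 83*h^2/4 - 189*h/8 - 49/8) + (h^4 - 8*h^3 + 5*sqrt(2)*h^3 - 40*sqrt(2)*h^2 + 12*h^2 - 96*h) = 2*h^4 - 7*h^3/2 + 5*sqrt(2)*h^3 - 40*sqrt(2)*h^2 - 35*h^2/4 - 957*h/8 - 49/8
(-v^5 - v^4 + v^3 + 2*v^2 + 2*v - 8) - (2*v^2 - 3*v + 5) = -v^5 - v^4 + v^3 + 5*v - 13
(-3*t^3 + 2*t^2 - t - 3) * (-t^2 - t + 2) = 3*t^5 + t^4 - 7*t^3 + 8*t^2 + t - 6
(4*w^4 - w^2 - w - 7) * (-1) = -4*w^4 + w^2 + w + 7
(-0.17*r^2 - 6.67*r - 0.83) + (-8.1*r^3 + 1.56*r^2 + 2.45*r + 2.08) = -8.1*r^3 + 1.39*r^2 - 4.22*r + 1.25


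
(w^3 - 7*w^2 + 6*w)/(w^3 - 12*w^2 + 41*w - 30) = w/(w - 5)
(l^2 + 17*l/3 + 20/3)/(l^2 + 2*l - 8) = (l + 5/3)/(l - 2)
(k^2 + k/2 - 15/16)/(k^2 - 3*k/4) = (k + 5/4)/k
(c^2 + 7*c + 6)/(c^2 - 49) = (c^2 + 7*c + 6)/(c^2 - 49)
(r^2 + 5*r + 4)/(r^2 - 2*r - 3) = (r + 4)/(r - 3)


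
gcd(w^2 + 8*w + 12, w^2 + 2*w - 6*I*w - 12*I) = w + 2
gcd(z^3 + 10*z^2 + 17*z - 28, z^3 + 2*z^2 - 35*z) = z + 7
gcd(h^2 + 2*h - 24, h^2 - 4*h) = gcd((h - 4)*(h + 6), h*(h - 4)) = h - 4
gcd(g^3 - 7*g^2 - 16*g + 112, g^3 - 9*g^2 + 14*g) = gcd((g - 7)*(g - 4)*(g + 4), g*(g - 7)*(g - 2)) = g - 7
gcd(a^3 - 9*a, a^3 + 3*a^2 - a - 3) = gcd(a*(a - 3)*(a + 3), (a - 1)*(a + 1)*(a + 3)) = a + 3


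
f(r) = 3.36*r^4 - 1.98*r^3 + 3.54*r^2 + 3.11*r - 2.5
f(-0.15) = -2.88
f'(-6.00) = -3156.25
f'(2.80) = 271.40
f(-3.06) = 372.46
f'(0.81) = 12.09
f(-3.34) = 518.52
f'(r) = 13.44*r^3 - 5.94*r^2 + 7.08*r + 3.11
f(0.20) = -1.75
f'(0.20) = 4.40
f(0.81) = 2.74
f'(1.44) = 41.12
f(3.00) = 257.39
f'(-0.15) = 1.87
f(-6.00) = 4888.52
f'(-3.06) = -459.27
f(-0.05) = -2.65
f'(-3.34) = -587.57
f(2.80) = 197.02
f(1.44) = 17.85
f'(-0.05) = 2.74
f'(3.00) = 333.77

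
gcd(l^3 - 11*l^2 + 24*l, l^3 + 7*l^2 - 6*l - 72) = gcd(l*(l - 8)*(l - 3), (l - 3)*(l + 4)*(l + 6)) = l - 3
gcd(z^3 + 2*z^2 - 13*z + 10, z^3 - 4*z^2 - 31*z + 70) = z^2 + 3*z - 10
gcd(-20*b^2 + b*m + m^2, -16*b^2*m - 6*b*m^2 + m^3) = 1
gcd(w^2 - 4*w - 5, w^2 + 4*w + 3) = w + 1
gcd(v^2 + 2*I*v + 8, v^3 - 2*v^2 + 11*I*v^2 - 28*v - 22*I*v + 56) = v + 4*I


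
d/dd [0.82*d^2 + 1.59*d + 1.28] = 1.64*d + 1.59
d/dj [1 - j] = -1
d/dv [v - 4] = 1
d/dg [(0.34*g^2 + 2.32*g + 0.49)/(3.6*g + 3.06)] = (1.224*g^2 + 2.0808*g + 5.3352)/(12.96*g^2 + 22.032*g + 9.3636)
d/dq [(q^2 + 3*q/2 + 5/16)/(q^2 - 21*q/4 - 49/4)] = 3*(-144*q^2 - 536*q - 357)/(4*(16*q^4 - 168*q^3 + 49*q^2 + 2058*q + 2401))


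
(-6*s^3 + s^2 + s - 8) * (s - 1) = -6*s^4 + 7*s^3 - 9*s + 8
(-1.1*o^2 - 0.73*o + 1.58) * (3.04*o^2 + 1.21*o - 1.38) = -3.344*o^4 - 3.5502*o^3 + 5.4379*o^2 + 2.9192*o - 2.1804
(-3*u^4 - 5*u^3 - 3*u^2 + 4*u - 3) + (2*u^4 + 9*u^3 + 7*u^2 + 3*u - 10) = -u^4 + 4*u^3 + 4*u^2 + 7*u - 13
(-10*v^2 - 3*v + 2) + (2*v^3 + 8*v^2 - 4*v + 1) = 2*v^3 - 2*v^2 - 7*v + 3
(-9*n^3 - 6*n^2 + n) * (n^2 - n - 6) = -9*n^5 + 3*n^4 + 61*n^3 + 35*n^2 - 6*n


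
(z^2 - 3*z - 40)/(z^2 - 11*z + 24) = (z + 5)/(z - 3)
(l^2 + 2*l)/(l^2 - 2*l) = (l + 2)/(l - 2)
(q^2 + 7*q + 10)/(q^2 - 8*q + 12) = (q^2 + 7*q + 10)/(q^2 - 8*q + 12)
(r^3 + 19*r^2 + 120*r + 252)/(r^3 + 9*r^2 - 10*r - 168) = (r + 6)/(r - 4)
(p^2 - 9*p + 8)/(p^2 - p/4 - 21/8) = 8*(-p^2 + 9*p - 8)/(-8*p^2 + 2*p + 21)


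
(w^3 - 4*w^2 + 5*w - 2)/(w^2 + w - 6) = (w^2 - 2*w + 1)/(w + 3)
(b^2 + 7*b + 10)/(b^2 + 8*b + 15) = (b + 2)/(b + 3)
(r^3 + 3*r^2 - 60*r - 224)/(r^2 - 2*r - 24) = (r^2 - r - 56)/(r - 6)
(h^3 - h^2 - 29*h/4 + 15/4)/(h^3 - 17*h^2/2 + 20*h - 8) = (2*h^2 - h - 15)/(2*(h^2 - 8*h + 16))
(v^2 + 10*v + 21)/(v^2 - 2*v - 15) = (v + 7)/(v - 5)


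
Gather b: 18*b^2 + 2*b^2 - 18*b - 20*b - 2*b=20*b^2 - 40*b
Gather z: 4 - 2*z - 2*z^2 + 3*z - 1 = -2*z^2 + z + 3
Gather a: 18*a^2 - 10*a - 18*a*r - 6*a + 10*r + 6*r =18*a^2 + a*(-18*r - 16) + 16*r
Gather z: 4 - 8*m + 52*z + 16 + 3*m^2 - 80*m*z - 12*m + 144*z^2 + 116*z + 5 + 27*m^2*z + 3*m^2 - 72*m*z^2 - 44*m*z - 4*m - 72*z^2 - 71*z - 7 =6*m^2 - 24*m + z^2*(72 - 72*m) + z*(27*m^2 - 124*m + 97) + 18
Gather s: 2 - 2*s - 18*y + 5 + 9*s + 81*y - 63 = 7*s + 63*y - 56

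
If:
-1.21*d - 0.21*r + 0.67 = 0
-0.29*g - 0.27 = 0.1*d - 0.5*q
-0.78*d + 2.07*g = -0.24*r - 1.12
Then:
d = 0.553719008264463 - 0.173553719008264*r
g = -0.181339082524853*r - 0.332415059687787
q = 0.457943067033976 - 0.139887411666068*r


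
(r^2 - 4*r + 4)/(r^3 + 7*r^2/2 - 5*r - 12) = 2*(r - 2)/(2*r^2 + 11*r + 12)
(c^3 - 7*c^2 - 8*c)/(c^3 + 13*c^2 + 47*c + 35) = c*(c - 8)/(c^2 + 12*c + 35)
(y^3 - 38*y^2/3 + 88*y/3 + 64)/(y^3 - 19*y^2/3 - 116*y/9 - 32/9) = 3*(y - 6)/(3*y + 1)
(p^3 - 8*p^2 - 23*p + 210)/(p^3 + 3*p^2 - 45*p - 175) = (p - 6)/(p + 5)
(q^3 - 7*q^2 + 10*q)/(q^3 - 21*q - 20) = q*(q - 2)/(q^2 + 5*q + 4)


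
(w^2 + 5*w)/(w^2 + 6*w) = (w + 5)/(w + 6)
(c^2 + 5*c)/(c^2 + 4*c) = (c + 5)/(c + 4)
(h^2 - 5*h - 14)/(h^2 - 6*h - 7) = (h + 2)/(h + 1)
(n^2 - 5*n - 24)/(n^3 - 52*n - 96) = (n + 3)/(n^2 + 8*n + 12)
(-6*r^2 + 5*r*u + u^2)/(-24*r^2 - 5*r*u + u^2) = (6*r^2 - 5*r*u - u^2)/(24*r^2 + 5*r*u - u^2)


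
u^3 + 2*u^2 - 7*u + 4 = (u - 1)^2*(u + 4)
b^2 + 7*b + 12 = (b + 3)*(b + 4)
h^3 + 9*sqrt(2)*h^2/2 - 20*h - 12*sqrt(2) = (h - 2*sqrt(2))*(h + sqrt(2)/2)*(h + 6*sqrt(2))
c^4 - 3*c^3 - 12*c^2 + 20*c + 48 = (c - 4)*(c - 3)*(c + 2)^2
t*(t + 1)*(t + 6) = t^3 + 7*t^2 + 6*t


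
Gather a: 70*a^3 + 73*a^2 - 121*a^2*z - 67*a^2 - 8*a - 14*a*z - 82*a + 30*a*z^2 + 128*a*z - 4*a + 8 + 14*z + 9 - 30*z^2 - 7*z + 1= 70*a^3 + a^2*(6 - 121*z) + a*(30*z^2 + 114*z - 94) - 30*z^2 + 7*z + 18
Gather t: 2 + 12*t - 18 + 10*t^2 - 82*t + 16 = 10*t^2 - 70*t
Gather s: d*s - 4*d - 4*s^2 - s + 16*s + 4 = -4*d - 4*s^2 + s*(d + 15) + 4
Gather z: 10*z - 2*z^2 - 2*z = -2*z^2 + 8*z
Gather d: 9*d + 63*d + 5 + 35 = 72*d + 40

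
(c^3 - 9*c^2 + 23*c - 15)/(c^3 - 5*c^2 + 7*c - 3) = (c - 5)/(c - 1)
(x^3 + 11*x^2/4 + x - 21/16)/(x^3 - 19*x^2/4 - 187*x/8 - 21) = (x - 1/2)/(x - 8)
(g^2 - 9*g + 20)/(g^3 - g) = (g^2 - 9*g + 20)/(g^3 - g)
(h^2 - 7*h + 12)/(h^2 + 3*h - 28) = (h - 3)/(h + 7)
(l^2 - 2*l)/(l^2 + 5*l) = (l - 2)/(l + 5)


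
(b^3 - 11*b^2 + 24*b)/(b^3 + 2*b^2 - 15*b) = (b - 8)/(b + 5)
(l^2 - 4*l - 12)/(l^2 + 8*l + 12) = (l - 6)/(l + 6)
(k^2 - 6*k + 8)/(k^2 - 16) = (k - 2)/(k + 4)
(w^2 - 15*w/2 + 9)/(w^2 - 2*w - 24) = (w - 3/2)/(w + 4)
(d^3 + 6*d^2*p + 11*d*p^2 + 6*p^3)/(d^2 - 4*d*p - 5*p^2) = (-d^2 - 5*d*p - 6*p^2)/(-d + 5*p)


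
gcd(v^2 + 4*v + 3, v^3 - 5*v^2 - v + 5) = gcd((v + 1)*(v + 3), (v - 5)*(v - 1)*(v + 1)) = v + 1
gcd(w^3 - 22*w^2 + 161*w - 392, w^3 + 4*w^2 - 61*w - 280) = w - 8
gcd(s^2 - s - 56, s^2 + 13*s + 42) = s + 7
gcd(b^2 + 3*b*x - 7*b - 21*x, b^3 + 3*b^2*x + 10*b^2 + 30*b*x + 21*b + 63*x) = b + 3*x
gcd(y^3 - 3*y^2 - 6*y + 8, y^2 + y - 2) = y^2 + y - 2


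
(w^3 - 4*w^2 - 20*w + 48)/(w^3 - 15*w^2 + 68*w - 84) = (w + 4)/(w - 7)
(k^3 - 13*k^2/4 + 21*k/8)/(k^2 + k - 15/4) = k*(4*k - 7)/(2*(2*k + 5))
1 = 1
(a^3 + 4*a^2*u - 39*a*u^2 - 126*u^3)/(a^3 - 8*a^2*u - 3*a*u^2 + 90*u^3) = (-a - 7*u)/(-a + 5*u)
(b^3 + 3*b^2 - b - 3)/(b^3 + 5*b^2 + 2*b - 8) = (b^2 + 4*b + 3)/(b^2 + 6*b + 8)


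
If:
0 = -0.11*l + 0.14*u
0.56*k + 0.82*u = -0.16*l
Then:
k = -1.82792207792208*u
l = 1.27272727272727*u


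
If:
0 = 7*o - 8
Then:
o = 8/7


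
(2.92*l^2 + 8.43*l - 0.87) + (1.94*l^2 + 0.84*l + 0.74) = 4.86*l^2 + 9.27*l - 0.13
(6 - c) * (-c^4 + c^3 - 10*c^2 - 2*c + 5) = c^5 - 7*c^4 + 16*c^3 - 58*c^2 - 17*c + 30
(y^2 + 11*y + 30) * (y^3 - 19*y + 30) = y^5 + 11*y^4 + 11*y^3 - 179*y^2 - 240*y + 900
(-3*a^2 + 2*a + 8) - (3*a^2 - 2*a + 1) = -6*a^2 + 4*a + 7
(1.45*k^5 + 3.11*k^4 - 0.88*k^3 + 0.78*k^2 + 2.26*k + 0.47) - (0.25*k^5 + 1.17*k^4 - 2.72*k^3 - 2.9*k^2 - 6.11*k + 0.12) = 1.2*k^5 + 1.94*k^4 + 1.84*k^3 + 3.68*k^2 + 8.37*k + 0.35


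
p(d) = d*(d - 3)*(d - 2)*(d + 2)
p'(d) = d*(d - 3)*(d - 2) + d*(d - 3)*(d + 2) + d*(d - 2)*(d + 2) + (d - 3)*(d - 2)*(d + 2) = 4*d^3 - 9*d^2 - 8*d + 12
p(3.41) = 10.66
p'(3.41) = 38.67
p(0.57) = 5.09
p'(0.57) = 5.26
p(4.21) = 69.91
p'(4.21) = 117.28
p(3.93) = 41.83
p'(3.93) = 84.35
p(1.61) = 3.15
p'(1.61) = -7.52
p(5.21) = 266.48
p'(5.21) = 291.71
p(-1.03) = -12.20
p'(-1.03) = 6.32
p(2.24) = -1.73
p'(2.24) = -6.12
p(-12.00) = 25200.00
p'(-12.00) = -8100.00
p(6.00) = 576.00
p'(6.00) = 504.00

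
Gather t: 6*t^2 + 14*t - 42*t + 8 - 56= 6*t^2 - 28*t - 48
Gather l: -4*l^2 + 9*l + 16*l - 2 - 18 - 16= -4*l^2 + 25*l - 36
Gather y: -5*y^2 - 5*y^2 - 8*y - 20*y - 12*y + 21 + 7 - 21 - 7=-10*y^2 - 40*y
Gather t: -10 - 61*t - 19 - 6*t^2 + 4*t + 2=-6*t^2 - 57*t - 27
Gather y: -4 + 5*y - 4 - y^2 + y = -y^2 + 6*y - 8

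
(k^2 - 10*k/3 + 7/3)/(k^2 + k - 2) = (k - 7/3)/(k + 2)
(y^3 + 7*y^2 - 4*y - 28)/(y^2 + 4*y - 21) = (y^2 - 4)/(y - 3)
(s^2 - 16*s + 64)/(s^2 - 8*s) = (s - 8)/s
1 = 1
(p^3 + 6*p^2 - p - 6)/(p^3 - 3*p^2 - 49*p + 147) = (p^3 + 6*p^2 - p - 6)/(p^3 - 3*p^2 - 49*p + 147)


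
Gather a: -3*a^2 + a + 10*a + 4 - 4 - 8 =-3*a^2 + 11*a - 8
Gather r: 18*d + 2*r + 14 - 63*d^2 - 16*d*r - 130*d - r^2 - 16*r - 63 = -63*d^2 - 112*d - r^2 + r*(-16*d - 14) - 49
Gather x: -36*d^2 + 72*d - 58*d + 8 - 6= -36*d^2 + 14*d + 2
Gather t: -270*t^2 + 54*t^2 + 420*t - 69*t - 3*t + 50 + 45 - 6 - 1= -216*t^2 + 348*t + 88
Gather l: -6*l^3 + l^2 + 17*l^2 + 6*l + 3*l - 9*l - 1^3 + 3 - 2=-6*l^3 + 18*l^2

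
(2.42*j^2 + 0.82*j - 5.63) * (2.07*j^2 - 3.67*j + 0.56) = 5.0094*j^4 - 7.184*j^3 - 13.3083*j^2 + 21.1213*j - 3.1528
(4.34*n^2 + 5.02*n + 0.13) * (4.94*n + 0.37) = 21.4396*n^3 + 26.4046*n^2 + 2.4996*n + 0.0481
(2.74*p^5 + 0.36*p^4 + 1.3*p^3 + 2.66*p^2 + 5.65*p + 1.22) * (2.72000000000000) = 7.4528*p^5 + 0.9792*p^4 + 3.536*p^3 + 7.2352*p^2 + 15.368*p + 3.3184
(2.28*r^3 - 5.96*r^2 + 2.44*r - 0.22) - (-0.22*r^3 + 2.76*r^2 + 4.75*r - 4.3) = 2.5*r^3 - 8.72*r^2 - 2.31*r + 4.08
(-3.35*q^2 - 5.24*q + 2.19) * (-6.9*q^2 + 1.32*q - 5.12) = 23.115*q^4 + 31.734*q^3 - 4.8758*q^2 + 29.7196*q - 11.2128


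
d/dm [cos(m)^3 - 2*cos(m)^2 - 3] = (4 - 3*cos(m))*sin(m)*cos(m)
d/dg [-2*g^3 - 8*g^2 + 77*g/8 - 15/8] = -6*g^2 - 16*g + 77/8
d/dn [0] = 0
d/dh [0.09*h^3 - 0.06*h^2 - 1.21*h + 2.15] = 0.27*h^2 - 0.12*h - 1.21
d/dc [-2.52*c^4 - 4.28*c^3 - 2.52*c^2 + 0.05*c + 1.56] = -10.08*c^3 - 12.84*c^2 - 5.04*c + 0.05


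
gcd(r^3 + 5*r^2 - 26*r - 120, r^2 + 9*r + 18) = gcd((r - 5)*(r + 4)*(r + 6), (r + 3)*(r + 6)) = r + 6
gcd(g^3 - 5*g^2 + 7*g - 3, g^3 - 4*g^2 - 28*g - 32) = 1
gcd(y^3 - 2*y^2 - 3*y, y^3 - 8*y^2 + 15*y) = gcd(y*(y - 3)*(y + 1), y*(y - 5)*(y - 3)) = y^2 - 3*y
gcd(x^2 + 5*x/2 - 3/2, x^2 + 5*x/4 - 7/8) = x - 1/2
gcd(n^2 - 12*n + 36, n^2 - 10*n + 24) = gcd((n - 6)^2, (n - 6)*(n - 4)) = n - 6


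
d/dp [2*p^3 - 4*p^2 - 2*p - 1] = 6*p^2 - 8*p - 2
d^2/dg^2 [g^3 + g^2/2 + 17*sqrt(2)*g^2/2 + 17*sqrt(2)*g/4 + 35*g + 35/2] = 6*g + 1 + 17*sqrt(2)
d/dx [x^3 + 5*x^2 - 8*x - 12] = 3*x^2 + 10*x - 8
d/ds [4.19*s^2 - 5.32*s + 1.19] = 8.38*s - 5.32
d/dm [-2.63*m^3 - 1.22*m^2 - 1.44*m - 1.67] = -7.89*m^2 - 2.44*m - 1.44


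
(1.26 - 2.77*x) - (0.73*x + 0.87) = 0.39 - 3.5*x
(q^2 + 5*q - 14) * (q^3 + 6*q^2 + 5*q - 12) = q^5 + 11*q^4 + 21*q^3 - 71*q^2 - 130*q + 168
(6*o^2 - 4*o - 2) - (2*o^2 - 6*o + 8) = 4*o^2 + 2*o - 10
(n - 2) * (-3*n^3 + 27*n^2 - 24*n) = -3*n^4 + 33*n^3 - 78*n^2 + 48*n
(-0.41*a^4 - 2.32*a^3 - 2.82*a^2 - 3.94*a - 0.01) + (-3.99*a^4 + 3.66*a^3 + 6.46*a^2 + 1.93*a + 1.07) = -4.4*a^4 + 1.34*a^3 + 3.64*a^2 - 2.01*a + 1.06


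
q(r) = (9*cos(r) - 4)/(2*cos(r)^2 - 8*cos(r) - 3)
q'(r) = (4*sin(r)*cos(r) - 8*sin(r))*(9*cos(r) - 4)/(2*cos(r)^2 - 8*cos(r) - 3)^2 - 9*sin(r)/(2*cos(r)^2 - 8*cos(r) - 3)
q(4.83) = 0.75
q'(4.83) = -3.72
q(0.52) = -0.45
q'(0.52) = 0.41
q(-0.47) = -0.47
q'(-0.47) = -0.37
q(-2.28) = -3.22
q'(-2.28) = -6.25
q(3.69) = -2.21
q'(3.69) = -1.60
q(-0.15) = -0.55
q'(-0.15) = -0.11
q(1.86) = 11.81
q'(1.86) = 201.74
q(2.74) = -2.03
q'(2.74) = 0.95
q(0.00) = -0.56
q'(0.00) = 0.00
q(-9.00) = -2.05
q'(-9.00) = -1.03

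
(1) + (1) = 2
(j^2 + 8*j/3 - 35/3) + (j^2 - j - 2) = 2*j^2 + 5*j/3 - 41/3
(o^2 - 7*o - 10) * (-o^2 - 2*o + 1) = -o^4 + 5*o^3 + 25*o^2 + 13*o - 10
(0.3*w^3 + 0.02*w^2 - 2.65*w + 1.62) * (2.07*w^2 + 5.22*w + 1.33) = 0.621*w^5 + 1.6074*w^4 - 4.9821*w^3 - 10.453*w^2 + 4.9319*w + 2.1546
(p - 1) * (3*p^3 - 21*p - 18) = 3*p^4 - 3*p^3 - 21*p^2 + 3*p + 18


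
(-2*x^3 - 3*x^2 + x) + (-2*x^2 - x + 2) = -2*x^3 - 5*x^2 + 2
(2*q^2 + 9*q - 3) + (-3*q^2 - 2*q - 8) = -q^2 + 7*q - 11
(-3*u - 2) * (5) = -15*u - 10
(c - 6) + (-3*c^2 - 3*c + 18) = -3*c^2 - 2*c + 12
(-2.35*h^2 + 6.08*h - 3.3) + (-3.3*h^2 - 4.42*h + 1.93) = -5.65*h^2 + 1.66*h - 1.37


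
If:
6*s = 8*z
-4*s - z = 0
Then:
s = 0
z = 0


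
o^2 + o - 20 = (o - 4)*(o + 5)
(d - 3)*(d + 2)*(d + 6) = d^3 + 5*d^2 - 12*d - 36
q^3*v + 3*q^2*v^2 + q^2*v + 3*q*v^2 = q*(q + 3*v)*(q*v + v)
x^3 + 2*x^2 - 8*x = x*(x - 2)*(x + 4)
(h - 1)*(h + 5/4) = h^2 + h/4 - 5/4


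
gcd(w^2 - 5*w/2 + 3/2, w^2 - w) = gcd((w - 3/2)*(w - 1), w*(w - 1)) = w - 1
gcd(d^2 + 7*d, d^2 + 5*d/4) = d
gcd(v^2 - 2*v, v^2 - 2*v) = v^2 - 2*v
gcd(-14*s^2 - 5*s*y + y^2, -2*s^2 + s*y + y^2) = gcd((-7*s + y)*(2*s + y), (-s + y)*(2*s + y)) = 2*s + y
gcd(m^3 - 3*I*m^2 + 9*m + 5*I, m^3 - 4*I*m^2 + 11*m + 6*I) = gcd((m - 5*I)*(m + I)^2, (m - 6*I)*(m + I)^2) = m^2 + 2*I*m - 1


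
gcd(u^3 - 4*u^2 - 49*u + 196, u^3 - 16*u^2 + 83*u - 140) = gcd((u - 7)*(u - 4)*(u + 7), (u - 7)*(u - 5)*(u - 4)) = u^2 - 11*u + 28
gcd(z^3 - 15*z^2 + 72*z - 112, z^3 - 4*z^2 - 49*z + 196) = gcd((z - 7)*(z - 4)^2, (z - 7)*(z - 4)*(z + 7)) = z^2 - 11*z + 28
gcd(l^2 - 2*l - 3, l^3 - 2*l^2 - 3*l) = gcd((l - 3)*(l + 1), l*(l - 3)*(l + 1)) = l^2 - 2*l - 3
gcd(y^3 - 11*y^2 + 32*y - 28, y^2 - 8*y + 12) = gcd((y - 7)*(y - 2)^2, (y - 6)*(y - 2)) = y - 2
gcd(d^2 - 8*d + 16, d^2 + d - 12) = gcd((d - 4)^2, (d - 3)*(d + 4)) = 1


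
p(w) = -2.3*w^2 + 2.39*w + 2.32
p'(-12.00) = 57.59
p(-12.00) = -357.56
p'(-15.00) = 71.39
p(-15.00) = -551.03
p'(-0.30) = 3.77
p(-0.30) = 1.40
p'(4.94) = -20.33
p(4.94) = -42.00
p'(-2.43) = 13.57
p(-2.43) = -17.07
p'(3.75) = -14.86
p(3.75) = -21.06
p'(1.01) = -2.26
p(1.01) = 2.39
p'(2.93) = -11.09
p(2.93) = -10.42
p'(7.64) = -32.75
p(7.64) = -113.67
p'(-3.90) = 20.33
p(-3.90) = -41.98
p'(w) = 2.39 - 4.6*w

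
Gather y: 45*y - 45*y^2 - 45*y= -45*y^2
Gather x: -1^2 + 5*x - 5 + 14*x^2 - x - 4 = 14*x^2 + 4*x - 10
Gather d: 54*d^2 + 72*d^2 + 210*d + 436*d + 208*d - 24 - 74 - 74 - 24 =126*d^2 + 854*d - 196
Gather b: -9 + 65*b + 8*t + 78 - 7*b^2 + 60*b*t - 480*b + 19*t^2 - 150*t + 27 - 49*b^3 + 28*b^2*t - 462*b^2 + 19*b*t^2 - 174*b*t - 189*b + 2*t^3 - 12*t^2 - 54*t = -49*b^3 + b^2*(28*t - 469) + b*(19*t^2 - 114*t - 604) + 2*t^3 + 7*t^2 - 196*t + 96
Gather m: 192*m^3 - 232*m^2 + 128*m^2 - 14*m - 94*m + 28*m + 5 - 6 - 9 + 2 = 192*m^3 - 104*m^2 - 80*m - 8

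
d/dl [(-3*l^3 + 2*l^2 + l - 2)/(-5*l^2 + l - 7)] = (15*l^4 - 6*l^3 + 70*l^2 - 48*l - 5)/(25*l^4 - 10*l^3 + 71*l^2 - 14*l + 49)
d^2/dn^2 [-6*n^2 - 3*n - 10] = -12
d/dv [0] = 0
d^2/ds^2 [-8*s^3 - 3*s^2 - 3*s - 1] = -48*s - 6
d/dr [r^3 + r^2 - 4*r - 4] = 3*r^2 + 2*r - 4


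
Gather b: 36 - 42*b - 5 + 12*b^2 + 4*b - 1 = 12*b^2 - 38*b + 30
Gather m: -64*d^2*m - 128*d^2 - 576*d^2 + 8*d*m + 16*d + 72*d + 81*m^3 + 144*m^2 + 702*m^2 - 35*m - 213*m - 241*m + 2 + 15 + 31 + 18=-704*d^2 + 88*d + 81*m^3 + 846*m^2 + m*(-64*d^2 + 8*d - 489) + 66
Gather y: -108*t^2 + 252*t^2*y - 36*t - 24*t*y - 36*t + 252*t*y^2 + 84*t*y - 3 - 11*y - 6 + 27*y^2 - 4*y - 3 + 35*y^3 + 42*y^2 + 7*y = -108*t^2 - 72*t + 35*y^3 + y^2*(252*t + 69) + y*(252*t^2 + 60*t - 8) - 12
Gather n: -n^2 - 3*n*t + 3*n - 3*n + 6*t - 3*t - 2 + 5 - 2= -n^2 - 3*n*t + 3*t + 1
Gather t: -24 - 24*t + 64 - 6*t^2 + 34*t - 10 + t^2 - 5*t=-5*t^2 + 5*t + 30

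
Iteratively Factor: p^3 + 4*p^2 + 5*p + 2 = (p + 2)*(p^2 + 2*p + 1) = (p + 1)*(p + 2)*(p + 1)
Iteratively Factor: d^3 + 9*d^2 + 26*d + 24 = (d + 3)*(d^2 + 6*d + 8) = (d + 3)*(d + 4)*(d + 2)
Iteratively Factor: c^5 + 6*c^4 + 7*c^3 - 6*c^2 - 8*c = (c + 2)*(c^4 + 4*c^3 - c^2 - 4*c) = (c + 1)*(c + 2)*(c^3 + 3*c^2 - 4*c) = (c + 1)*(c + 2)*(c + 4)*(c^2 - c) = c*(c + 1)*(c + 2)*(c + 4)*(c - 1)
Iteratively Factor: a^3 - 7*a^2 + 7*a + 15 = (a - 3)*(a^2 - 4*a - 5) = (a - 5)*(a - 3)*(a + 1)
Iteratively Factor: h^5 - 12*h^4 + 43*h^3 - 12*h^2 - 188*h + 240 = (h - 2)*(h^4 - 10*h^3 + 23*h^2 + 34*h - 120) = (h - 5)*(h - 2)*(h^3 - 5*h^2 - 2*h + 24) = (h - 5)*(h - 3)*(h - 2)*(h^2 - 2*h - 8) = (h - 5)*(h - 4)*(h - 3)*(h - 2)*(h + 2)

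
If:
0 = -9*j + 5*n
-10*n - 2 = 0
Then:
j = -1/9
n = -1/5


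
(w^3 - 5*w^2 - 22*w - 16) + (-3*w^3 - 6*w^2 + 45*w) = -2*w^3 - 11*w^2 + 23*w - 16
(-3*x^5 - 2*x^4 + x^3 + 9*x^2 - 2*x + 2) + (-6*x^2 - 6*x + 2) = -3*x^5 - 2*x^4 + x^3 + 3*x^2 - 8*x + 4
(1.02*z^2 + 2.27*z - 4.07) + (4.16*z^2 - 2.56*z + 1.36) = 5.18*z^2 - 0.29*z - 2.71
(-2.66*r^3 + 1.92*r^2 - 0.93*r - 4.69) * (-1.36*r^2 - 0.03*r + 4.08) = 3.6176*r^5 - 2.5314*r^4 - 9.6456*r^3 + 14.2399*r^2 - 3.6537*r - 19.1352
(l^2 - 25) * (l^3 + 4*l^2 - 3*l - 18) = l^5 + 4*l^4 - 28*l^3 - 118*l^2 + 75*l + 450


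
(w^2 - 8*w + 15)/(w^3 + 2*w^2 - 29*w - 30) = (w - 3)/(w^2 + 7*w + 6)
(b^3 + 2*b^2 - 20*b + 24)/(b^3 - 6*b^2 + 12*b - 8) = (b + 6)/(b - 2)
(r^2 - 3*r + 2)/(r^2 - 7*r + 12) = (r^2 - 3*r + 2)/(r^2 - 7*r + 12)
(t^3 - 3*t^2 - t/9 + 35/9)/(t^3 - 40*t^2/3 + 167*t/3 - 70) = (3*t^2 - 2*t - 5)/(3*(t^2 - 11*t + 30))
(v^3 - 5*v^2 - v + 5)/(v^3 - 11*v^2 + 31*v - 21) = (v^2 - 4*v - 5)/(v^2 - 10*v + 21)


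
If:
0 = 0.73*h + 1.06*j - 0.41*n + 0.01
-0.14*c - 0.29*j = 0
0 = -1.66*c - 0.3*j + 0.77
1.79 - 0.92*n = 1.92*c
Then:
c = 0.51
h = 0.84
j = -0.25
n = 0.89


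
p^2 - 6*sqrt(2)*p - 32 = (p - 8*sqrt(2))*(p + 2*sqrt(2))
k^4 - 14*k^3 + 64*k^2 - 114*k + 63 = (k - 7)*(k - 3)^2*(k - 1)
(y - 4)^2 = y^2 - 8*y + 16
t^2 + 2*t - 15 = (t - 3)*(t + 5)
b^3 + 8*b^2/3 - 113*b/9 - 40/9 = (b - 8/3)*(b + 1/3)*(b + 5)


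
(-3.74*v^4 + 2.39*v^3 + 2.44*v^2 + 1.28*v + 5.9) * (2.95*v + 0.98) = -11.033*v^5 + 3.3853*v^4 + 9.5402*v^3 + 6.1672*v^2 + 18.6594*v + 5.782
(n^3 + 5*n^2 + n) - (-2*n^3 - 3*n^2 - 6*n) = 3*n^3 + 8*n^2 + 7*n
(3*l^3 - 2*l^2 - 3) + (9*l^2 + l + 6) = 3*l^3 + 7*l^2 + l + 3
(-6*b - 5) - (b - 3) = -7*b - 2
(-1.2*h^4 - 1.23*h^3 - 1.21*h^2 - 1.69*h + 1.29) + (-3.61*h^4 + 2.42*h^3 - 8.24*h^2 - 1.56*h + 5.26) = -4.81*h^4 + 1.19*h^3 - 9.45*h^2 - 3.25*h + 6.55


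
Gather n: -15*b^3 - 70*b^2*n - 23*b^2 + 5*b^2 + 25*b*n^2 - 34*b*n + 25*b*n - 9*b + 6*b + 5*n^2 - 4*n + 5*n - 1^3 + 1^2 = -15*b^3 - 18*b^2 - 3*b + n^2*(25*b + 5) + n*(-70*b^2 - 9*b + 1)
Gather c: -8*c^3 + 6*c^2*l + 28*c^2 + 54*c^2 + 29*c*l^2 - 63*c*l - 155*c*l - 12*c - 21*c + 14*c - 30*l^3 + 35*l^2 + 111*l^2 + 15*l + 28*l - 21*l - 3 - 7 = -8*c^3 + c^2*(6*l + 82) + c*(29*l^2 - 218*l - 19) - 30*l^3 + 146*l^2 + 22*l - 10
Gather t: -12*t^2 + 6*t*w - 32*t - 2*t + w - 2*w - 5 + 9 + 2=-12*t^2 + t*(6*w - 34) - w + 6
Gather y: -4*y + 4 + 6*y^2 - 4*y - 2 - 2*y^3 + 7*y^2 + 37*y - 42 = -2*y^3 + 13*y^2 + 29*y - 40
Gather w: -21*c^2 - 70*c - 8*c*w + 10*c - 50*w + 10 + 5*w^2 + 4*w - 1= -21*c^2 - 60*c + 5*w^2 + w*(-8*c - 46) + 9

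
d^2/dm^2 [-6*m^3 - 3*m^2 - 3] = -36*m - 6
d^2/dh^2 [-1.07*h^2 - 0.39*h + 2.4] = -2.14000000000000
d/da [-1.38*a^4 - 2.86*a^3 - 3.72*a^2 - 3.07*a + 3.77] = -5.52*a^3 - 8.58*a^2 - 7.44*a - 3.07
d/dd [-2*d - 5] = -2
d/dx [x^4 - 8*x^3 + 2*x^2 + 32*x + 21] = 4*x^3 - 24*x^2 + 4*x + 32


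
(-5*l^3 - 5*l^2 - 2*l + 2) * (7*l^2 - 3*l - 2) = -35*l^5 - 20*l^4 + 11*l^3 + 30*l^2 - 2*l - 4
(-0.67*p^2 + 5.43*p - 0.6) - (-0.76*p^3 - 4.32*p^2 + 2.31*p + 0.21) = 0.76*p^3 + 3.65*p^2 + 3.12*p - 0.81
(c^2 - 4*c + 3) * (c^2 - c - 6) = c^4 - 5*c^3 + c^2 + 21*c - 18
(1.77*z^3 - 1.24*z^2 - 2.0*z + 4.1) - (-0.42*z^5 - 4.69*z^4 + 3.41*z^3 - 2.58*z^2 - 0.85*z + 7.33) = 0.42*z^5 + 4.69*z^4 - 1.64*z^3 + 1.34*z^2 - 1.15*z - 3.23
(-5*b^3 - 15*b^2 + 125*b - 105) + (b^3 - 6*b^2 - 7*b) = -4*b^3 - 21*b^2 + 118*b - 105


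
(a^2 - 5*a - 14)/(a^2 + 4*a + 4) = (a - 7)/(a + 2)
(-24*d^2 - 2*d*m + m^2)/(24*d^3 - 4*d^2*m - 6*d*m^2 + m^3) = (-4*d - m)/(4*d^2 - m^2)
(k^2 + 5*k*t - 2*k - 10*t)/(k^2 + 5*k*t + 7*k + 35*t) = (k - 2)/(k + 7)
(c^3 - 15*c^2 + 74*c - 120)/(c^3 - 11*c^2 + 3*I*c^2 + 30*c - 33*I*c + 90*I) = (c - 4)/(c + 3*I)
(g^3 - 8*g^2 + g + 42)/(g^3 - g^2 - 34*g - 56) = (g - 3)/(g + 4)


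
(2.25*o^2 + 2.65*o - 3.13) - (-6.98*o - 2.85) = 2.25*o^2 + 9.63*o - 0.28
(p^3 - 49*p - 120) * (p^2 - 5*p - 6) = p^5 - 5*p^4 - 55*p^3 + 125*p^2 + 894*p + 720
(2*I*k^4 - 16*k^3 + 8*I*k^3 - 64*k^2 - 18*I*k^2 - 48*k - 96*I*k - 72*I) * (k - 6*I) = 2*I*k^5 - 4*k^4 + 8*I*k^4 - 16*k^3 + 78*I*k^3 - 156*k^2 + 288*I*k^2 - 576*k + 216*I*k - 432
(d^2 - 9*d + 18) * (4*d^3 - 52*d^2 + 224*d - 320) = 4*d^5 - 88*d^4 + 764*d^3 - 3272*d^2 + 6912*d - 5760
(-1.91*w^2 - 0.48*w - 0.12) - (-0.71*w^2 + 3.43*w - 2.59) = -1.2*w^2 - 3.91*w + 2.47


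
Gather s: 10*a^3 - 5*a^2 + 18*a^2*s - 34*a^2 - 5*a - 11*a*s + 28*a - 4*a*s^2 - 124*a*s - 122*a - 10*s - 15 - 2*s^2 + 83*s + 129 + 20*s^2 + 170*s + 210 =10*a^3 - 39*a^2 - 99*a + s^2*(18 - 4*a) + s*(18*a^2 - 135*a + 243) + 324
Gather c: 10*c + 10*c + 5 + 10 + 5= 20*c + 20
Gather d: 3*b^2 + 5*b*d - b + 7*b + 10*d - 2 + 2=3*b^2 + 6*b + d*(5*b + 10)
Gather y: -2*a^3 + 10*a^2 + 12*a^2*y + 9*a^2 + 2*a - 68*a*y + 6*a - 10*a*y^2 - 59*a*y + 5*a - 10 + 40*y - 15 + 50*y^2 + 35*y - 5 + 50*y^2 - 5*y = -2*a^3 + 19*a^2 + 13*a + y^2*(100 - 10*a) + y*(12*a^2 - 127*a + 70) - 30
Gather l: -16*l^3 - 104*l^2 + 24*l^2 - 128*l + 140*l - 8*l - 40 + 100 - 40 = -16*l^3 - 80*l^2 + 4*l + 20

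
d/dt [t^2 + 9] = 2*t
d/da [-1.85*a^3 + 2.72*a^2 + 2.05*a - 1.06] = -5.55*a^2 + 5.44*a + 2.05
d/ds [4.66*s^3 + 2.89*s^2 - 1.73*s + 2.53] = 13.98*s^2 + 5.78*s - 1.73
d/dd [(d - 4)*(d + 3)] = 2*d - 1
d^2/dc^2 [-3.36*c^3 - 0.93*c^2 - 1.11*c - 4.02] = -20.16*c - 1.86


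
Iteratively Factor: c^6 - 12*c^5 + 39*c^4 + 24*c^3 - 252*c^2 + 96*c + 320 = (c - 5)*(c^5 - 7*c^4 + 4*c^3 + 44*c^2 - 32*c - 64) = (c - 5)*(c - 2)*(c^4 - 5*c^3 - 6*c^2 + 32*c + 32) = (c - 5)*(c - 4)*(c - 2)*(c^3 - c^2 - 10*c - 8) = (c - 5)*(c - 4)*(c - 2)*(c + 1)*(c^2 - 2*c - 8) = (c - 5)*(c - 4)*(c - 2)*(c + 1)*(c + 2)*(c - 4)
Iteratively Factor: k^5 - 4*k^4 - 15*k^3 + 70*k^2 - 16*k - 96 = (k + 1)*(k^4 - 5*k^3 - 10*k^2 + 80*k - 96) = (k - 2)*(k + 1)*(k^3 - 3*k^2 - 16*k + 48) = (k - 2)*(k + 1)*(k + 4)*(k^2 - 7*k + 12) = (k - 4)*(k - 2)*(k + 1)*(k + 4)*(k - 3)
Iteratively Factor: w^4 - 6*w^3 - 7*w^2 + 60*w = (w + 3)*(w^3 - 9*w^2 + 20*w) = w*(w + 3)*(w^2 - 9*w + 20) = w*(w - 4)*(w + 3)*(w - 5)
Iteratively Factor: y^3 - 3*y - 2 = (y + 1)*(y^2 - y - 2) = (y + 1)^2*(y - 2)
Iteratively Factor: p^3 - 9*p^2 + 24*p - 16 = (p - 4)*(p^2 - 5*p + 4) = (p - 4)^2*(p - 1)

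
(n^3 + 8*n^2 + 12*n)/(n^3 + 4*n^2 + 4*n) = (n + 6)/(n + 2)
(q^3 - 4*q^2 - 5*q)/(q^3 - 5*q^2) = (q + 1)/q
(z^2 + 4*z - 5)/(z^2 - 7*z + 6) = (z + 5)/(z - 6)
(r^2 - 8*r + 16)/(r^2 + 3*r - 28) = (r - 4)/(r + 7)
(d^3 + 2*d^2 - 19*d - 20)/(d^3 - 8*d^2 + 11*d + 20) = (d + 5)/(d - 5)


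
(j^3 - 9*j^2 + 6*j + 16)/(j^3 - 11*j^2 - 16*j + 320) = (j^2 - j - 2)/(j^2 - 3*j - 40)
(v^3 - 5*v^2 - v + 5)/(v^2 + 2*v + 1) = (v^2 - 6*v + 5)/(v + 1)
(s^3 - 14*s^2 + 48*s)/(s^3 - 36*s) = (s - 8)/(s + 6)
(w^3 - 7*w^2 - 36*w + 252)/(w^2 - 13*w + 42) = w + 6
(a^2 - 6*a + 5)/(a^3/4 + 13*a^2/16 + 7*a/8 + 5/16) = 16*(a^2 - 6*a + 5)/(4*a^3 + 13*a^2 + 14*a + 5)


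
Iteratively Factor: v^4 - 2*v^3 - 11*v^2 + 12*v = (v + 3)*(v^3 - 5*v^2 + 4*v) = v*(v + 3)*(v^2 - 5*v + 4) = v*(v - 1)*(v + 3)*(v - 4)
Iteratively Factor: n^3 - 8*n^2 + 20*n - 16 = (n - 2)*(n^2 - 6*n + 8) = (n - 2)^2*(n - 4)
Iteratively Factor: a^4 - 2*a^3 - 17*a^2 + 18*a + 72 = (a + 2)*(a^3 - 4*a^2 - 9*a + 36) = (a + 2)*(a + 3)*(a^2 - 7*a + 12) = (a - 4)*(a + 2)*(a + 3)*(a - 3)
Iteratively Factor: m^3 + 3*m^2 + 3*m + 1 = (m + 1)*(m^2 + 2*m + 1) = (m + 1)^2*(m + 1)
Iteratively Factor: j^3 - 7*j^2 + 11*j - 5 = (j - 5)*(j^2 - 2*j + 1) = (j - 5)*(j - 1)*(j - 1)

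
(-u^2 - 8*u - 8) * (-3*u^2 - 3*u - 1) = 3*u^4 + 27*u^3 + 49*u^2 + 32*u + 8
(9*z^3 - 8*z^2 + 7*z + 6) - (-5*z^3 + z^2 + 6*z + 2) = 14*z^3 - 9*z^2 + z + 4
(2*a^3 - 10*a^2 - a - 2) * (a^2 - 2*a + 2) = 2*a^5 - 14*a^4 + 23*a^3 - 20*a^2 + 2*a - 4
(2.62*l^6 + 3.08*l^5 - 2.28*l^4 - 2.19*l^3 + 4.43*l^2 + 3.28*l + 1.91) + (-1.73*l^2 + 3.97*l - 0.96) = 2.62*l^6 + 3.08*l^5 - 2.28*l^4 - 2.19*l^3 + 2.7*l^2 + 7.25*l + 0.95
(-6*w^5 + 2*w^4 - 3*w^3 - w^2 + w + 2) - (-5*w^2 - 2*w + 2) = -6*w^5 + 2*w^4 - 3*w^3 + 4*w^2 + 3*w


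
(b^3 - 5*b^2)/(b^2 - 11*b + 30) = b^2/(b - 6)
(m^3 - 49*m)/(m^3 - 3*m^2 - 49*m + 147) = m/(m - 3)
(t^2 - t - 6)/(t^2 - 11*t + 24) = (t + 2)/(t - 8)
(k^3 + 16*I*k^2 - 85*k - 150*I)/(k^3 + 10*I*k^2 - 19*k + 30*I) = (k + 5*I)/(k - I)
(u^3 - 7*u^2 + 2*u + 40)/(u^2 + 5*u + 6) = (u^2 - 9*u + 20)/(u + 3)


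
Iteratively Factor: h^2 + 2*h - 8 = (h - 2)*(h + 4)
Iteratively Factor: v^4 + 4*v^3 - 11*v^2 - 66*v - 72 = (v + 3)*(v^3 + v^2 - 14*v - 24) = (v + 2)*(v + 3)*(v^2 - v - 12) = (v - 4)*(v + 2)*(v + 3)*(v + 3)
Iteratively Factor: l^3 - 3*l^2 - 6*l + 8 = (l + 2)*(l^2 - 5*l + 4) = (l - 1)*(l + 2)*(l - 4)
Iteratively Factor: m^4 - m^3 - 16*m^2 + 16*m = (m - 4)*(m^3 + 3*m^2 - 4*m) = (m - 4)*(m + 4)*(m^2 - m) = m*(m - 4)*(m + 4)*(m - 1)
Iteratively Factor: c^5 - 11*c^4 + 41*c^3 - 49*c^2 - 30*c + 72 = (c - 3)*(c^4 - 8*c^3 + 17*c^2 + 2*c - 24) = (c - 3)*(c + 1)*(c^3 - 9*c^2 + 26*c - 24) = (c - 3)^2*(c + 1)*(c^2 - 6*c + 8) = (c - 4)*(c - 3)^2*(c + 1)*(c - 2)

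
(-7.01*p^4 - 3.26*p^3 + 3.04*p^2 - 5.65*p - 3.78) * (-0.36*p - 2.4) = 2.5236*p^5 + 17.9976*p^4 + 6.7296*p^3 - 5.262*p^2 + 14.9208*p + 9.072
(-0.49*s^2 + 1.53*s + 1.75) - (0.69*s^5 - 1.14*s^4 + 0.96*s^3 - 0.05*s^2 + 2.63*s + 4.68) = -0.69*s^5 + 1.14*s^4 - 0.96*s^3 - 0.44*s^2 - 1.1*s - 2.93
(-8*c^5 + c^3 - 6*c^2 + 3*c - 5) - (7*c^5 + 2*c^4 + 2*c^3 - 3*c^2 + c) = -15*c^5 - 2*c^4 - c^3 - 3*c^2 + 2*c - 5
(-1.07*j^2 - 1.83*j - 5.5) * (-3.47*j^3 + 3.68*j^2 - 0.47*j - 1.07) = 3.7129*j^5 + 2.4125*j^4 + 12.8535*j^3 - 18.235*j^2 + 4.5431*j + 5.885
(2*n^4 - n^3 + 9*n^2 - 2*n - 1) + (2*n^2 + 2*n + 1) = 2*n^4 - n^3 + 11*n^2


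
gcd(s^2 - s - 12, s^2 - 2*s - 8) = s - 4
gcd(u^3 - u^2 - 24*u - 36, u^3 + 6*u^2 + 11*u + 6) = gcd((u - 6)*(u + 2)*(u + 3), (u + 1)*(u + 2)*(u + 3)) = u^2 + 5*u + 6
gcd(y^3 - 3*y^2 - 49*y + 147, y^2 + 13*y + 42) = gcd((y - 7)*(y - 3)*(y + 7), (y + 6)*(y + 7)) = y + 7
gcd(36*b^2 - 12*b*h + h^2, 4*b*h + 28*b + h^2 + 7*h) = 1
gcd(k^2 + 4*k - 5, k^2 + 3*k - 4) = k - 1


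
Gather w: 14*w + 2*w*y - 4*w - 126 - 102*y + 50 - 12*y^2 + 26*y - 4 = w*(2*y + 10) - 12*y^2 - 76*y - 80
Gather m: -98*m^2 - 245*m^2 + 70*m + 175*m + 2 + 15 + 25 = -343*m^2 + 245*m + 42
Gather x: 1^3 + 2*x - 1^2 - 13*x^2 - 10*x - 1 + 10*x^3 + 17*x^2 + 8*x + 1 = 10*x^3 + 4*x^2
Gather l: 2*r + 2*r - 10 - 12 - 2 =4*r - 24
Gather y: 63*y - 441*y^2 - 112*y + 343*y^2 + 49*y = -98*y^2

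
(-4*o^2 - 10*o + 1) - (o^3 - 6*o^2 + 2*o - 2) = -o^3 + 2*o^2 - 12*o + 3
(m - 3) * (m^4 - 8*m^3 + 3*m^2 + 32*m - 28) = m^5 - 11*m^4 + 27*m^3 + 23*m^2 - 124*m + 84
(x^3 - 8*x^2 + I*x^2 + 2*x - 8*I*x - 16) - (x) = x^3 - 8*x^2 + I*x^2 + x - 8*I*x - 16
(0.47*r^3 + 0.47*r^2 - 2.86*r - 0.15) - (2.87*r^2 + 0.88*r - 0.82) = 0.47*r^3 - 2.4*r^2 - 3.74*r + 0.67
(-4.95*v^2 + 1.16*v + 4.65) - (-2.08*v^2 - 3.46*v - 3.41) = -2.87*v^2 + 4.62*v + 8.06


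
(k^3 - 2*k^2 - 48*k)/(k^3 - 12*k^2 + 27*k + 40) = k*(k + 6)/(k^2 - 4*k - 5)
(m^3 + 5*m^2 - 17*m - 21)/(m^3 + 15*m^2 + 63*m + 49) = (m - 3)/(m + 7)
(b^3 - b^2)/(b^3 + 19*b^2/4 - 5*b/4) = 4*b*(b - 1)/(4*b^2 + 19*b - 5)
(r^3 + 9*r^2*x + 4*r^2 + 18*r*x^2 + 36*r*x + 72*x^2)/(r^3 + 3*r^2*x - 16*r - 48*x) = (r + 6*x)/(r - 4)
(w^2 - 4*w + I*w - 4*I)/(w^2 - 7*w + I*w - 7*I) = (w - 4)/(w - 7)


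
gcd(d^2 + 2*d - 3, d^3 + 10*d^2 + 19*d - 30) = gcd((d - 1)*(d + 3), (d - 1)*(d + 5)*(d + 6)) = d - 1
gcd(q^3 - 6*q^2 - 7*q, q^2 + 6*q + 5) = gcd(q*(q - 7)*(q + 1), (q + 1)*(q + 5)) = q + 1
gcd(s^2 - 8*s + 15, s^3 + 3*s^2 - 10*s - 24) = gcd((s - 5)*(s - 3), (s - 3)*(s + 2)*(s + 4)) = s - 3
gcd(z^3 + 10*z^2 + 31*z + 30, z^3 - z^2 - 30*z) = z + 5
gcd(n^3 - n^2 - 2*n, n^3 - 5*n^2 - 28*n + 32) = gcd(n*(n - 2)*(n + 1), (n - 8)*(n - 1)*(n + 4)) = 1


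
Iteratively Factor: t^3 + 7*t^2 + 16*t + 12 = (t + 3)*(t^2 + 4*t + 4) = (t + 2)*(t + 3)*(t + 2)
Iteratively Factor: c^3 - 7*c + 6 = (c - 2)*(c^2 + 2*c - 3) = (c - 2)*(c - 1)*(c + 3)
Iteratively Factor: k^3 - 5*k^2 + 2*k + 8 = (k - 4)*(k^2 - k - 2) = (k - 4)*(k + 1)*(k - 2)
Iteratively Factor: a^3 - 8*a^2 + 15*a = (a - 3)*(a^2 - 5*a) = (a - 5)*(a - 3)*(a)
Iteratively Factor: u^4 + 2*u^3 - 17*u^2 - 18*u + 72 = (u - 3)*(u^3 + 5*u^2 - 2*u - 24) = (u - 3)*(u + 3)*(u^2 + 2*u - 8) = (u - 3)*(u + 3)*(u + 4)*(u - 2)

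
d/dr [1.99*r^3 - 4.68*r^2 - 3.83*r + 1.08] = 5.97*r^2 - 9.36*r - 3.83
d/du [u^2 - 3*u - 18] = 2*u - 3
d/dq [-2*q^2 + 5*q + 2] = 5 - 4*q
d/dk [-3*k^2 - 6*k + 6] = -6*k - 6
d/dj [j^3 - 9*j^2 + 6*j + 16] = 3*j^2 - 18*j + 6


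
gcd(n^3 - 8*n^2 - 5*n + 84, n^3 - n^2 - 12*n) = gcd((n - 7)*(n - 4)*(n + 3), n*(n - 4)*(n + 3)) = n^2 - n - 12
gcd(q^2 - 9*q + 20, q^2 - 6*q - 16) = 1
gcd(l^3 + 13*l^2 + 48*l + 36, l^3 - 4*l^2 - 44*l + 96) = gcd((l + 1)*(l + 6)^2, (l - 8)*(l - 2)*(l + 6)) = l + 6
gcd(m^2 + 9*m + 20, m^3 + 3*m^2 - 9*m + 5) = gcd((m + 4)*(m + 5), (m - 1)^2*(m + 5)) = m + 5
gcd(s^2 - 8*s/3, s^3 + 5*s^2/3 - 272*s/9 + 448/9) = s - 8/3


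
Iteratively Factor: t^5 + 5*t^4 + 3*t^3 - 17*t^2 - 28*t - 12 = (t - 2)*(t^4 + 7*t^3 + 17*t^2 + 17*t + 6) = (t - 2)*(t + 1)*(t^3 + 6*t^2 + 11*t + 6) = (t - 2)*(t + 1)*(t + 2)*(t^2 + 4*t + 3) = (t - 2)*(t + 1)^2*(t + 2)*(t + 3)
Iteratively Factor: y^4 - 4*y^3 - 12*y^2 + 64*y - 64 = (y - 2)*(y^3 - 2*y^2 - 16*y + 32) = (y - 4)*(y - 2)*(y^2 + 2*y - 8) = (y - 4)*(y - 2)*(y + 4)*(y - 2)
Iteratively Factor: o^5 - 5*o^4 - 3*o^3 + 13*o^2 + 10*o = (o - 5)*(o^4 - 3*o^2 - 2*o) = (o - 5)*(o + 1)*(o^3 - o^2 - 2*o) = o*(o - 5)*(o + 1)*(o^2 - o - 2) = o*(o - 5)*(o - 2)*(o + 1)*(o + 1)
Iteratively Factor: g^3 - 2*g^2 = (g)*(g^2 - 2*g) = g^2*(g - 2)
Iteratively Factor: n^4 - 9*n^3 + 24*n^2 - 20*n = (n - 2)*(n^3 - 7*n^2 + 10*n) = (n - 5)*(n - 2)*(n^2 - 2*n) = (n - 5)*(n - 2)^2*(n)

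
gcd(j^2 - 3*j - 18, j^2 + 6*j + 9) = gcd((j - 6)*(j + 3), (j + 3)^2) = j + 3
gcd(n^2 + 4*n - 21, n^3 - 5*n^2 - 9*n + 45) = n - 3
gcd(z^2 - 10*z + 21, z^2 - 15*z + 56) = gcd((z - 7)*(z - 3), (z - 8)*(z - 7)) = z - 7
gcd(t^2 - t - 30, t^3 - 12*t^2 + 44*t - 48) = t - 6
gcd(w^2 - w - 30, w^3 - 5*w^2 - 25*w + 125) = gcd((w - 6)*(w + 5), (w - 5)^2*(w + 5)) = w + 5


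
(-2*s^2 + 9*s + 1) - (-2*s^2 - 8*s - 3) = 17*s + 4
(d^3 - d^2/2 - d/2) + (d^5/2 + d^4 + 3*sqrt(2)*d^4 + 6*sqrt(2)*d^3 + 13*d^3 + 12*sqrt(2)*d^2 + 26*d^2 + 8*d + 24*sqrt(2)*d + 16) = d^5/2 + d^4 + 3*sqrt(2)*d^4 + 6*sqrt(2)*d^3 + 14*d^3 + 12*sqrt(2)*d^2 + 51*d^2/2 + 15*d/2 + 24*sqrt(2)*d + 16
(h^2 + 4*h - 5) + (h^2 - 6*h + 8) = 2*h^2 - 2*h + 3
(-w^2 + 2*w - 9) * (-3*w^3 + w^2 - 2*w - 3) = 3*w^5 - 7*w^4 + 31*w^3 - 10*w^2 + 12*w + 27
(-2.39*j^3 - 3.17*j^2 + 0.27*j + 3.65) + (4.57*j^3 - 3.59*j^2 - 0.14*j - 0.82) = 2.18*j^3 - 6.76*j^2 + 0.13*j + 2.83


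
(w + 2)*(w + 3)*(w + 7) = w^3 + 12*w^2 + 41*w + 42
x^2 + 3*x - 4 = (x - 1)*(x + 4)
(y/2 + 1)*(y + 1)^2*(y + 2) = y^4/2 + 3*y^3 + 13*y^2/2 + 6*y + 2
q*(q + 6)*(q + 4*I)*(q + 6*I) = q^4 + 6*q^3 + 10*I*q^3 - 24*q^2 + 60*I*q^2 - 144*q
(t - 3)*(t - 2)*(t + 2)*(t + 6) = t^4 + 3*t^3 - 22*t^2 - 12*t + 72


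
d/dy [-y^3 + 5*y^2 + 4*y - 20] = -3*y^2 + 10*y + 4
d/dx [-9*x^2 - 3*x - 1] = -18*x - 3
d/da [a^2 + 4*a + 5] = 2*a + 4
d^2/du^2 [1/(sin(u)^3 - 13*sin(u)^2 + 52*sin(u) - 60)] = (-9*sin(u)^6 + 143*sin(u)^5 - 768*sin(u)^4 + 1280*sin(u)^3 + 1742*sin(u)^2 - 6816*sin(u) + 3848)/(sin(u)^3 - 13*sin(u)^2 + 52*sin(u) - 60)^3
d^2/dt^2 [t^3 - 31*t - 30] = 6*t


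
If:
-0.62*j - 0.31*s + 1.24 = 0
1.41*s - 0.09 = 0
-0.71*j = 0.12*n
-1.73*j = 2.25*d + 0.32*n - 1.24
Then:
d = 0.69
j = 1.97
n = -11.64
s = 0.06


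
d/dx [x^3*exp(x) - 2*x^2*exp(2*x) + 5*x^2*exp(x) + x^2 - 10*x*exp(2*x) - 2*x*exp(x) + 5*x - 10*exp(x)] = x^3*exp(x) - 4*x^2*exp(2*x) + 8*x^2*exp(x) - 24*x*exp(2*x) + 8*x*exp(x) + 2*x - 10*exp(2*x) - 12*exp(x) + 5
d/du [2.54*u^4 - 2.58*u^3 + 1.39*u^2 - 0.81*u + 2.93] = 10.16*u^3 - 7.74*u^2 + 2.78*u - 0.81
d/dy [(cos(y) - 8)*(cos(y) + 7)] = sin(y) - sin(2*y)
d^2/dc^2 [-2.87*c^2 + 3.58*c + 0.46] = -5.74000000000000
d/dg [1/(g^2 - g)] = (1 - 2*g)/(g^2*(g - 1)^2)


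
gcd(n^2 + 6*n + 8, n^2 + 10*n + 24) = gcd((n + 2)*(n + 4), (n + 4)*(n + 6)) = n + 4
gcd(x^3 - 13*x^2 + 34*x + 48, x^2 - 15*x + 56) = x - 8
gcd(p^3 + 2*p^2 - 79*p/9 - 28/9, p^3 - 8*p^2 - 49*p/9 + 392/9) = p - 7/3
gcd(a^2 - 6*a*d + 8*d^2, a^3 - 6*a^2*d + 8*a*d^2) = a^2 - 6*a*d + 8*d^2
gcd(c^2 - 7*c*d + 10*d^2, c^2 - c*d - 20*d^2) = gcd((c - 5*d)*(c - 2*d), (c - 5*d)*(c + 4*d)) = c - 5*d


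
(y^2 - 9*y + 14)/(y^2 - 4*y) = (y^2 - 9*y + 14)/(y*(y - 4))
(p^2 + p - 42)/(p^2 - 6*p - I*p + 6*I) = (p + 7)/(p - I)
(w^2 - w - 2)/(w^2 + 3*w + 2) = (w - 2)/(w + 2)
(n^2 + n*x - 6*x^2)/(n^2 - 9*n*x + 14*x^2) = (-n - 3*x)/(-n + 7*x)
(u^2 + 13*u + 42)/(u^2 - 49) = (u + 6)/(u - 7)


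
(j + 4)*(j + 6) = j^2 + 10*j + 24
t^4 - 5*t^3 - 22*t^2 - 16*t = t*(t - 8)*(t + 1)*(t + 2)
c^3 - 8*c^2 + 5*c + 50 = (c - 5)^2*(c + 2)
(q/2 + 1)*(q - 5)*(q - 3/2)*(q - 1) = q^4/2 - 11*q^3/4 - q^2/2 + 41*q/4 - 15/2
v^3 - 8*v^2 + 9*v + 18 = (v - 6)*(v - 3)*(v + 1)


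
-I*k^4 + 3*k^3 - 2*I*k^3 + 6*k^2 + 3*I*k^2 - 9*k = k*(k + 3)*(k + 3*I)*(-I*k + I)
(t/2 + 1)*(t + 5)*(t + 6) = t^3/2 + 13*t^2/2 + 26*t + 30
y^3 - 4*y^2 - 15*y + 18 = (y - 6)*(y - 1)*(y + 3)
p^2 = p^2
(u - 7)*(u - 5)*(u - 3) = u^3 - 15*u^2 + 71*u - 105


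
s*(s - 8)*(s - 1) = s^3 - 9*s^2 + 8*s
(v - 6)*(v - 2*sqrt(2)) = v^2 - 6*v - 2*sqrt(2)*v + 12*sqrt(2)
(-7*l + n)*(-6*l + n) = 42*l^2 - 13*l*n + n^2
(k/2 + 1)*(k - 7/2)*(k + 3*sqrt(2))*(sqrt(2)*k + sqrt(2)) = sqrt(2)*k^4/2 - sqrt(2)*k^3/4 + 3*k^3 - 17*sqrt(2)*k^2/4 - 3*k^2/2 - 51*k/2 - 7*sqrt(2)*k/2 - 21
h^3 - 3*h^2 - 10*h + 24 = (h - 4)*(h - 2)*(h + 3)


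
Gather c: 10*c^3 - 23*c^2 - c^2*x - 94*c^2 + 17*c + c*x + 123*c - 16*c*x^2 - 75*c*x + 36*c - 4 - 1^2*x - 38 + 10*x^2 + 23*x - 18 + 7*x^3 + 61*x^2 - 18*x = 10*c^3 + c^2*(-x - 117) + c*(-16*x^2 - 74*x + 176) + 7*x^3 + 71*x^2 + 4*x - 60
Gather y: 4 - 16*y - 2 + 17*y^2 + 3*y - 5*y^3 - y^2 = -5*y^3 + 16*y^2 - 13*y + 2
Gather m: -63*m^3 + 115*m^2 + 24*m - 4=-63*m^3 + 115*m^2 + 24*m - 4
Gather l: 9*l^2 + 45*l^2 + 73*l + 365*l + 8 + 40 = 54*l^2 + 438*l + 48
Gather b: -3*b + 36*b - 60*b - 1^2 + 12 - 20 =-27*b - 9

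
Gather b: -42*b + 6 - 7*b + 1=7 - 49*b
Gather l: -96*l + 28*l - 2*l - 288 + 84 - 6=-70*l - 210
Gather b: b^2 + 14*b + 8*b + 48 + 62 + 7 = b^2 + 22*b + 117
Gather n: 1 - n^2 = 1 - n^2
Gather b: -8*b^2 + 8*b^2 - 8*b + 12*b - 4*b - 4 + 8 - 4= 0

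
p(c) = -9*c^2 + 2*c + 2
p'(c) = 2 - 18*c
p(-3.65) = -125.20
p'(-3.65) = 67.70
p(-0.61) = -2.57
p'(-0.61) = 12.98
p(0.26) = 1.91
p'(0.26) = -2.68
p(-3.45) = -112.02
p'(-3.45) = 64.10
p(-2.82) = -75.21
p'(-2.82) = 52.76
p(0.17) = 2.08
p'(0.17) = -1.06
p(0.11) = 2.11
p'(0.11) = 0.02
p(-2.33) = -51.52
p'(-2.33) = 43.94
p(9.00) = -709.00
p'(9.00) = -160.00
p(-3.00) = -85.00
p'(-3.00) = 56.00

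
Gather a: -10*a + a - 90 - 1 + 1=-9*a - 90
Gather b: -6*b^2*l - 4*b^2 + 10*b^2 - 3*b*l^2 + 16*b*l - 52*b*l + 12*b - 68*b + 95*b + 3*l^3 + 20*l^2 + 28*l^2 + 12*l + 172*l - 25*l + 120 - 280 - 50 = b^2*(6 - 6*l) + b*(-3*l^2 - 36*l + 39) + 3*l^3 + 48*l^2 + 159*l - 210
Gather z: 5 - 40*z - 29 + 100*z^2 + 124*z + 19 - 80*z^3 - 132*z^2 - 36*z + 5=-80*z^3 - 32*z^2 + 48*z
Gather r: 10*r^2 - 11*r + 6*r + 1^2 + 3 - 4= 10*r^2 - 5*r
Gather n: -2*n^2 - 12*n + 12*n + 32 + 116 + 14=162 - 2*n^2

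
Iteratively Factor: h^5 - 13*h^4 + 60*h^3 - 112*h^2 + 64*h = (h - 4)*(h^4 - 9*h^3 + 24*h^2 - 16*h) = h*(h - 4)*(h^3 - 9*h^2 + 24*h - 16) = h*(h - 4)^2*(h^2 - 5*h + 4) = h*(h - 4)^2*(h - 1)*(h - 4)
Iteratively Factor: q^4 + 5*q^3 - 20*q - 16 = (q + 2)*(q^3 + 3*q^2 - 6*q - 8) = (q + 1)*(q + 2)*(q^2 + 2*q - 8) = (q + 1)*(q + 2)*(q + 4)*(q - 2)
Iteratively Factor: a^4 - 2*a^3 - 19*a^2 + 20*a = (a - 5)*(a^3 + 3*a^2 - 4*a) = a*(a - 5)*(a^2 + 3*a - 4) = a*(a - 5)*(a + 4)*(a - 1)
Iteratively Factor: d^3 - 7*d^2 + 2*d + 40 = (d + 2)*(d^2 - 9*d + 20) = (d - 4)*(d + 2)*(d - 5)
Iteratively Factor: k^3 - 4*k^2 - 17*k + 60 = (k + 4)*(k^2 - 8*k + 15) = (k - 5)*(k + 4)*(k - 3)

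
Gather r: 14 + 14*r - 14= 14*r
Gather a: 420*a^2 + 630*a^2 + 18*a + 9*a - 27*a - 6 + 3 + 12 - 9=1050*a^2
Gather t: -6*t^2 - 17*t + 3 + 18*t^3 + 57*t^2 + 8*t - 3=18*t^3 + 51*t^2 - 9*t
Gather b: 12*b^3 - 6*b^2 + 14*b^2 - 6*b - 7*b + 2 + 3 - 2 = 12*b^3 + 8*b^2 - 13*b + 3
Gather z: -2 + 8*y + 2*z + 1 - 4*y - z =4*y + z - 1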